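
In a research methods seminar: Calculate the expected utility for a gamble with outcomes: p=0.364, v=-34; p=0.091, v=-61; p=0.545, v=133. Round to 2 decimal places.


EU = sum(p_i * v_i)
0.364 * -34 = -12.376
0.091 * -61 = -5.551
0.545 * 133 = 72.485
EU = -12.376 + -5.551 + 72.485
= 54.56


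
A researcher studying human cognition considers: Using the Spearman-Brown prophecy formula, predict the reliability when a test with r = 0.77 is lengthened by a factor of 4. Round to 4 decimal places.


r_new = n*r / (1 + (n-1)*r)
Numerator = 4 * 0.77 = 3.08
Denominator = 1 + 3 * 0.77 = 3.31
r_new = 3.08 / 3.31
= 0.9305


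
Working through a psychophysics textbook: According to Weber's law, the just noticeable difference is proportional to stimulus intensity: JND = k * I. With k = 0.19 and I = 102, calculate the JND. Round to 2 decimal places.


JND = k * I
JND = 0.19 * 102
= 19.38


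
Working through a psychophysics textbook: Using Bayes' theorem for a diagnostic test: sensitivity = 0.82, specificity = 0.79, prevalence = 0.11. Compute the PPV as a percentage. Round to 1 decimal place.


PPV = (sens * prev) / (sens * prev + (1-spec) * (1-prev))
Numerator = 0.82 * 0.11 = 0.0902
P(positive and no disease) = (1 - spec) * (1 - prev) = (1 - 0.79) * (1 - 0.11) = 0.1869
Denominator = 0.0902 + 0.1869 = 0.2771
PPV = 0.0902 / 0.2771 = 0.325514
As percentage = 32.6


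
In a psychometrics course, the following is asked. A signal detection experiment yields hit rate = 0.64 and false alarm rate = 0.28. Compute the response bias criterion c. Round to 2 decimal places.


c = -0.5 * (z(HR) + z(FAR))
z(0.64) = 0.3585
z(0.28) = -0.5828
c = -0.5 * (0.3585 + -0.5828)
= -0.5 * -0.2243
= 0.11


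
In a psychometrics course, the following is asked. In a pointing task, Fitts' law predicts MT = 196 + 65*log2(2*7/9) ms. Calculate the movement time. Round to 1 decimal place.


MT = 196 + 65 * log2(2*7/9)
2D/W = 1.555556
log2(1.555556) = 0.6374
MT = 196 + 65 * 0.6374
= 237.4 ms


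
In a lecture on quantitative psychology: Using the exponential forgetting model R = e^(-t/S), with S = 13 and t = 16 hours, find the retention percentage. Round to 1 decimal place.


R = e^(-t/S)
-t/S = -16/13 = -1.230769
R = e^(-1.230769) = 0.292068
Percentage = 0.292068 * 100
= 29.2


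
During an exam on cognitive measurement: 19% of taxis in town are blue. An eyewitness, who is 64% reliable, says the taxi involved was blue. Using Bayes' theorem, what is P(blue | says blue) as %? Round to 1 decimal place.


P(blue | says blue) = P(says blue | blue)*P(blue) / [P(says blue | blue)*P(blue) + P(says blue | not blue)*P(not blue)]
Numerator = 0.64 * 0.19 = 0.1216
False identification = 0.36 * 0.81 = 0.2916
P = 0.1216 / (0.1216 + 0.2916)
= 0.1216 / 0.4132
As percentage = 29.4


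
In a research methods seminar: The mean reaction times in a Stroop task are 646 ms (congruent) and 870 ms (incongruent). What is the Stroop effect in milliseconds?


Stroop effect = RT(incongruent) - RT(congruent)
= 870 - 646
= 224 ms


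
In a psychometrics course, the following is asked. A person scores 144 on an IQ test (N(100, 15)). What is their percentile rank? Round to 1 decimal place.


z = (IQ - mean) / SD
z = (144 - 100) / 15 = 2.9333
Percentile = Phi(2.9333) * 100
Phi(2.9333) = 0.998323
= 99.8


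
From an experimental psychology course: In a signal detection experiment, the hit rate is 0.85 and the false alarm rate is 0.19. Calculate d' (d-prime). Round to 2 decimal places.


d' = z(HR) - z(FAR)
z(0.85) = 1.0364
z(0.19) = -0.8779
d' = 1.0364 - -0.8779
= 1.91


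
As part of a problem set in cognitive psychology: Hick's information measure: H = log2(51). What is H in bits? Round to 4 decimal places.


H = log2(n)
H = log2(51)
= 5.6724


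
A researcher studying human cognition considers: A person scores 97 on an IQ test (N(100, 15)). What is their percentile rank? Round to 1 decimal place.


z = (IQ - mean) / SD
z = (97 - 100) / 15 = -0.2
Percentile = Phi(-0.2) * 100
Phi(-0.2) = 0.42074
= 42.1


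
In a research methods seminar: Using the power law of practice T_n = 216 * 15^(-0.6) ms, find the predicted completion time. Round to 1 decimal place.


T_n = 216 * 15^(-0.6)
15^(-0.6) = 0.196945
T_n = 216 * 0.196945
= 42.5 ms


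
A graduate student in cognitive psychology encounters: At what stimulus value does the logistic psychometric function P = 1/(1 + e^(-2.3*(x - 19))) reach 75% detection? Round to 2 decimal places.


At P = 0.75: 0.75 = 1/(1 + e^(-k*(x-x0)))
Solving: e^(-k*(x-x0)) = 1/3
x = x0 + ln(3)/k
ln(3) = 1.0986
x = 19 + 1.0986/2.3
= 19 + 0.4777
= 19.48


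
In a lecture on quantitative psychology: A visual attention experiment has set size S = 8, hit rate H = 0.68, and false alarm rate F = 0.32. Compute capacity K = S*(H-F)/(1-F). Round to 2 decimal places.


K = S * (H - F) / (1 - F)
H - F = 0.36
1 - F = 0.68
K = 8 * 0.36 / 0.68
= 4.24


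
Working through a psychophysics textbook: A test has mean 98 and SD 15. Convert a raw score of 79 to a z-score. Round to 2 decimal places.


z = (X - mu) / sigma
= (79 - 98) / 15
= -19 / 15
= -1.27


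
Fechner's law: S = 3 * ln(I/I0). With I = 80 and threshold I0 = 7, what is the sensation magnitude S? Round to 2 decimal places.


S = 3 * ln(80/7)
I/I0 = 11.428571
ln(11.428571) = 2.4361
S = 3 * 2.4361
= 7.31


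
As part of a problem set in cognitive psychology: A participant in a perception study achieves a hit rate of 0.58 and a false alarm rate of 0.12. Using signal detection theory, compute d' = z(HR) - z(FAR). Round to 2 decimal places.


d' = z(HR) - z(FAR)
z(0.58) = 0.2019
z(0.12) = -1.175
d' = 0.2019 - -1.175
= 1.38


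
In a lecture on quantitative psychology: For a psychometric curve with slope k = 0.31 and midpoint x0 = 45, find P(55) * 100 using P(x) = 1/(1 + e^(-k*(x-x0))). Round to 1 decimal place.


P(x) = 1/(1 + e^(-0.31*(55 - 45)))
Exponent = -0.31 * 10 = -3.1
e^(-3.1) = 0.045049
P = 1/(1 + 0.045049) = 0.956893
Percentage = 95.7


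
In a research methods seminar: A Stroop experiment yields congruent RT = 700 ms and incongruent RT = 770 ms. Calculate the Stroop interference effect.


Stroop effect = RT(incongruent) - RT(congruent)
= 770 - 700
= 70 ms


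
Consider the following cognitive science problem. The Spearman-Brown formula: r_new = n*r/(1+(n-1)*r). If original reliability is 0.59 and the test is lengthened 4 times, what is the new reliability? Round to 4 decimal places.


r_new = n*r / (1 + (n-1)*r)
Numerator = 4 * 0.59 = 2.36
Denominator = 1 + 3 * 0.59 = 2.77
r_new = 2.36 / 2.77
= 0.8520


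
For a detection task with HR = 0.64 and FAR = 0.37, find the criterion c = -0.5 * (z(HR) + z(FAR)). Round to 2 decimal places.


c = -0.5 * (z(HR) + z(FAR))
z(0.64) = 0.3585
z(0.37) = -0.3319
c = -0.5 * (0.3585 + -0.3319)
= -0.5 * 0.0266
= -0.01


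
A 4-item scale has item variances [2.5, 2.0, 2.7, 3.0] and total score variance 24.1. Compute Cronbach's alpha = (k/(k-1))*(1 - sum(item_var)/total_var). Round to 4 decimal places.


alpha = (k/(k-1)) * (1 - sum(s_i^2)/s_total^2)
sum(item variances) = 10.2
k/(k-1) = 4/3 = 1.333333
1 - 10.2/24.1 = 1 - 0.423237 = 0.576763
alpha = 1.333333 * 0.576763
= 0.7690


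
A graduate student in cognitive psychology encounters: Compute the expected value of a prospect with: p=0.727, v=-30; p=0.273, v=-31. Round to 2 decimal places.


EU = sum(p_i * v_i)
0.727 * -30 = -21.81
0.273 * -31 = -8.463
EU = -21.81 + -8.463
= -30.27


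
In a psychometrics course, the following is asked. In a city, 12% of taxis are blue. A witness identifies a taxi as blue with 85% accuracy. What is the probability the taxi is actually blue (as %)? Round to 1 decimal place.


P(blue | says blue) = P(says blue | blue)*P(blue) / [P(says blue | blue)*P(blue) + P(says blue | not blue)*P(not blue)]
Numerator = 0.85 * 0.12 = 0.102
False identification = 0.15 * 0.88 = 0.132
P = 0.102 / (0.102 + 0.132)
= 0.102 / 0.234
As percentage = 43.6


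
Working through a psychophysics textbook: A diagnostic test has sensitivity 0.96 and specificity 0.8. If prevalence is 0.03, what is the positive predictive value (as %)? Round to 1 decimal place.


PPV = (sens * prev) / (sens * prev + (1-spec) * (1-prev))
Numerator = 0.96 * 0.03 = 0.0288
P(positive and no disease) = (1 - spec) * (1 - prev) = (1 - 0.8) * (1 - 0.03) = 0.194
Denominator = 0.0288 + 0.194 = 0.2228
PPV = 0.0288 / 0.2228 = 0.129264
As percentage = 12.9


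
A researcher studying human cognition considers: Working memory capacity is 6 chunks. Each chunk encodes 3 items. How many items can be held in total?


Total items = chunks * items_per_chunk
= 6 * 3
= 18


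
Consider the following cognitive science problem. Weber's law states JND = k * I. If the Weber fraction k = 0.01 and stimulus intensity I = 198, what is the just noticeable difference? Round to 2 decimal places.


JND = k * I
JND = 0.01 * 198
= 1.98


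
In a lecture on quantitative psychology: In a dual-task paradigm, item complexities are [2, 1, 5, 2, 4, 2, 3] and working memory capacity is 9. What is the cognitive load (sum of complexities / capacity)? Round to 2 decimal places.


Total complexity = 2 + 1 + 5 + 2 + 4 + 2 + 3 = 19
Load = total / capacity = 19 / 9
= 2.11


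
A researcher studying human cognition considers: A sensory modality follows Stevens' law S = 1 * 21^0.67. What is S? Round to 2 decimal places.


S = 1 * 21^0.67
21^0.67 = 7.6893
S = 1 * 7.6893
= 7.69


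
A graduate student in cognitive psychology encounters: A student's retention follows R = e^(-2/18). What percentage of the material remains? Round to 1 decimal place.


R = e^(-t/S)
-t/S = -2/18 = -0.111111
R = e^(-0.111111) = 0.894839
Percentage = 0.894839 * 100
= 89.5


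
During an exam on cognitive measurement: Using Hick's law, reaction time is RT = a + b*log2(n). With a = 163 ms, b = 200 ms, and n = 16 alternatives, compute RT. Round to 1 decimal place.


RT = 163 + 200 * log2(16)
log2(16) = 4.0
RT = 163 + 200 * 4.0
= 163 + 800.0
= 963.0 ms


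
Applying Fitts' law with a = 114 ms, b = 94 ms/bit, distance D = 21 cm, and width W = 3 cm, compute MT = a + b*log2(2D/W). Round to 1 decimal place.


MT = 114 + 94 * log2(2*21/3)
2D/W = 14.0
log2(14.0) = 3.8074
MT = 114 + 94 * 3.8074
= 471.9 ms


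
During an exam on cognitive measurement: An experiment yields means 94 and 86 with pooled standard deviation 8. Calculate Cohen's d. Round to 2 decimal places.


Cohen's d = (M1 - M2) / S_pooled
= (94 - 86) / 8
= 8 / 8
= 1.00


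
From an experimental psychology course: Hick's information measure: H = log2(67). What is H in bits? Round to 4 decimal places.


H = log2(n)
H = log2(67)
= 6.0661


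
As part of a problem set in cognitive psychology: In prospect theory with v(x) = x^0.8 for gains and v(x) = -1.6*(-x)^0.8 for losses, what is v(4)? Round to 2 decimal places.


Since x = 4 >= 0, use v(x) = x^0.8
4^0.8 = 3.0314
v(4) = 3.03


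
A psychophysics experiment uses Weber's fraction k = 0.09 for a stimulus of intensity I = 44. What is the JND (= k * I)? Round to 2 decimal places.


JND = k * I
JND = 0.09 * 44
= 3.96


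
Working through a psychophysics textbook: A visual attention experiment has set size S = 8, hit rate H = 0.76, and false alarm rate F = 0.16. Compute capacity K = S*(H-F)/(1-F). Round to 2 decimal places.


K = S * (H - F) / (1 - F)
H - F = 0.6
1 - F = 0.84
K = 8 * 0.6 / 0.84
= 5.71


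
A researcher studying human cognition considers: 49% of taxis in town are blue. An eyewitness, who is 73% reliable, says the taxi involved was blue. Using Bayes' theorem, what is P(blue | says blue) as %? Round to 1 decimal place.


P(blue | says blue) = P(says blue | blue)*P(blue) / [P(says blue | blue)*P(blue) + P(says blue | not blue)*P(not blue)]
Numerator = 0.73 * 0.49 = 0.3577
False identification = 0.27 * 0.51 = 0.1377
P = 0.3577 / (0.3577 + 0.1377)
= 0.3577 / 0.4954
As percentage = 72.2


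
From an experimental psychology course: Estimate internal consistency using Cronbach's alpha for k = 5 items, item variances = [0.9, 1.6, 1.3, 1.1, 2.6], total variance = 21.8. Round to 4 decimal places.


alpha = (k/(k-1)) * (1 - sum(s_i^2)/s_total^2)
sum(item variances) = 7.5
k/(k-1) = 5/4 = 1.25
1 - 7.5/21.8 = 1 - 0.344037 = 0.655963
alpha = 1.25 * 0.655963
= 0.8200


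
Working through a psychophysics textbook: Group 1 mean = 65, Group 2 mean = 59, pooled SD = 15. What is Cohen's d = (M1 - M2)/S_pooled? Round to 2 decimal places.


Cohen's d = (M1 - M2) / S_pooled
= (65 - 59) / 15
= 6 / 15
= 0.40


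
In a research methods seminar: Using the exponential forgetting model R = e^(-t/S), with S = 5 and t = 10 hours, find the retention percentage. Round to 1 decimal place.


R = e^(-t/S)
-t/S = -10/5 = -2.0
R = e^(-2.0) = 0.135335
Percentage = 0.135335 * 100
= 13.5


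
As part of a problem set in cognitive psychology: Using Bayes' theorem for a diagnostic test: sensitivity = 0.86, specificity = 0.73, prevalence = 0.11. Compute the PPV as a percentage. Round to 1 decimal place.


PPV = (sens * prev) / (sens * prev + (1-spec) * (1-prev))
Numerator = 0.86 * 0.11 = 0.0946
P(positive and no disease) = (1 - spec) * (1 - prev) = (1 - 0.73) * (1 - 0.11) = 0.2403
Denominator = 0.0946 + 0.2403 = 0.3349
PPV = 0.0946 / 0.3349 = 0.282472
As percentage = 28.2


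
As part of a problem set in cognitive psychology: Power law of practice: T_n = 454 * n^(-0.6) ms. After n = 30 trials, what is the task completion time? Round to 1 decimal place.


T_n = 454 * 30^(-0.6)
30^(-0.6) = 0.129935
T_n = 454 * 0.129935
= 59.0 ms


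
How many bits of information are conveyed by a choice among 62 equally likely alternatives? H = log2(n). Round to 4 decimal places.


H = log2(n)
H = log2(62)
= 5.9542


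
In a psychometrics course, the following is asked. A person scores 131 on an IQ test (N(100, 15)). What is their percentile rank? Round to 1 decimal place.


z = (IQ - mean) / SD
z = (131 - 100) / 15 = 2.0667
Percentile = Phi(2.0667) * 100
Phi(2.0667) = 0.980619
= 98.1


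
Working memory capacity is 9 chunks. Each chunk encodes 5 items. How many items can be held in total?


Total items = chunks * items_per_chunk
= 9 * 5
= 45


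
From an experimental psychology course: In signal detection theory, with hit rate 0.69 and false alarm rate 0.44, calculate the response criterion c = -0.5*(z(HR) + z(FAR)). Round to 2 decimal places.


c = -0.5 * (z(HR) + z(FAR))
z(0.69) = 0.4959
z(0.44) = -0.151
c = -0.5 * (0.4959 + -0.151)
= -0.5 * 0.3449
= -0.17


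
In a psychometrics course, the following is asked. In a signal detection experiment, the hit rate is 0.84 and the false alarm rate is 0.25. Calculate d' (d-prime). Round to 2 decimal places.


d' = z(HR) - z(FAR)
z(0.84) = 0.9945
z(0.25) = -0.6745
d' = 0.9945 - -0.6745
= 1.67


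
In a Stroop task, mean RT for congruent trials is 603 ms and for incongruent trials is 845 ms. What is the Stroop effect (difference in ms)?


Stroop effect = RT(incongruent) - RT(congruent)
= 845 - 603
= 242 ms


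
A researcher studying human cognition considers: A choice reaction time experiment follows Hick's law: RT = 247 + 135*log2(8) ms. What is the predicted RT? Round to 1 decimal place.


RT = 247 + 135 * log2(8)
log2(8) = 3.0
RT = 247 + 135 * 3.0
= 247 + 405.0
= 652.0 ms


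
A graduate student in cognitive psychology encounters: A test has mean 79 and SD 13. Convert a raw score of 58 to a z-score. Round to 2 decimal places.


z = (X - mu) / sigma
= (58 - 79) / 13
= -21 / 13
= -1.62


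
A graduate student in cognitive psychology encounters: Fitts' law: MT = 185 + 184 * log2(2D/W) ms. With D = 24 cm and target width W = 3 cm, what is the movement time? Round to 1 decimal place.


MT = 185 + 184 * log2(2*24/3)
2D/W = 16.0
log2(16.0) = 4.0
MT = 185 + 184 * 4.0
= 921.0 ms


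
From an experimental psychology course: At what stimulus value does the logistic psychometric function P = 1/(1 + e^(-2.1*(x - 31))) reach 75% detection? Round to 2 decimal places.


At P = 0.75: 0.75 = 1/(1 + e^(-k*(x-x0)))
Solving: e^(-k*(x-x0)) = 1/3
x = x0 + ln(3)/k
ln(3) = 1.0986
x = 31 + 1.0986/2.1
= 31 + 0.5231
= 31.52


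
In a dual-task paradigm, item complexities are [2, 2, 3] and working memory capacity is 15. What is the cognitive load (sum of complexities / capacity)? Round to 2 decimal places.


Total complexity = 2 + 2 + 3 = 7
Load = total / capacity = 7 / 15
= 0.47


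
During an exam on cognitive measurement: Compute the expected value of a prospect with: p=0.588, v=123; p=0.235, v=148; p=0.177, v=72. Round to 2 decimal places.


EU = sum(p_i * v_i)
0.588 * 123 = 72.324
0.235 * 148 = 34.78
0.177 * 72 = 12.744
EU = 72.324 + 34.78 + 12.744
= 119.85


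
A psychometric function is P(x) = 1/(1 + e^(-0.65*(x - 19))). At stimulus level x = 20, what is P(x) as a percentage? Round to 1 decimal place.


P(x) = 1/(1 + e^(-0.65*(20 - 19)))
Exponent = -0.65 * 1 = -0.65
e^(-0.65) = 0.522046
P = 1/(1 + 0.522046) = 0.65701
Percentage = 65.7


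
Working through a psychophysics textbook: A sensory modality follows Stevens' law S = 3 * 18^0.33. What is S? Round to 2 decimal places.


S = 3 * 18^0.33
18^0.33 = 2.5956
S = 3 * 2.5956
= 7.79


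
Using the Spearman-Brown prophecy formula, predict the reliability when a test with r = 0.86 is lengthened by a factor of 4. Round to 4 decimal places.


r_new = n*r / (1 + (n-1)*r)
Numerator = 4 * 0.86 = 3.44
Denominator = 1 + 3 * 0.86 = 3.58
r_new = 3.44 / 3.58
= 0.9609


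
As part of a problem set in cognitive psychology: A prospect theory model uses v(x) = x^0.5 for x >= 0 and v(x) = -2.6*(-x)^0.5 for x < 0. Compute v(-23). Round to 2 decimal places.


Since x = -23 < 0, use v(x) = -lambda*(-x)^alpha
(-x) = 23
23^0.5 = 4.7958
v(-23) = -2.6 * 4.7958
= -12.47


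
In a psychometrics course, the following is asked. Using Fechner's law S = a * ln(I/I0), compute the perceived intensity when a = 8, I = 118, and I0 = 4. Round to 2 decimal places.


S = 8 * ln(118/4)
I/I0 = 29.5
ln(29.5) = 3.3844
S = 8 * 3.3844
= 27.08


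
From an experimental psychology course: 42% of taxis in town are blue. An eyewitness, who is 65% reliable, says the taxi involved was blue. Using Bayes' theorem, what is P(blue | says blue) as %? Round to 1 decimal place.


P(blue | says blue) = P(says blue | blue)*P(blue) / [P(says blue | blue)*P(blue) + P(says blue | not blue)*P(not blue)]
Numerator = 0.65 * 0.42 = 0.273
False identification = 0.35 * 0.58 = 0.203
P = 0.273 / (0.273 + 0.203)
= 0.273 / 0.476
As percentage = 57.4


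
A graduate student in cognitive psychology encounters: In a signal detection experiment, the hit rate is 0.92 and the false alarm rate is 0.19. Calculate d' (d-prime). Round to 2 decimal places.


d' = z(HR) - z(FAR)
z(0.92) = 1.4051
z(0.19) = -0.8779
d' = 1.4051 - -0.8779
= 2.28


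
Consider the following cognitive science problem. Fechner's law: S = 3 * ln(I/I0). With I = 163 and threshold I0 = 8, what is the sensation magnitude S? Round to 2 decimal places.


S = 3 * ln(163/8)
I/I0 = 20.375
ln(20.375) = 3.0143
S = 3 * 3.0143
= 9.04


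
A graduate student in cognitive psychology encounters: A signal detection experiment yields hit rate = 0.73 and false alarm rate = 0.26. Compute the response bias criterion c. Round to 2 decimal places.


c = -0.5 * (z(HR) + z(FAR))
z(0.73) = 0.6128
z(0.26) = -0.6433
c = -0.5 * (0.6128 + -0.6433)
= -0.5 * -0.0305
= 0.02


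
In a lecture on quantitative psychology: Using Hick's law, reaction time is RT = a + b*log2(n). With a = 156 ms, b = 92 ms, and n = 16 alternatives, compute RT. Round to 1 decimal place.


RT = 156 + 92 * log2(16)
log2(16) = 4.0
RT = 156 + 92 * 4.0
= 156 + 368.0
= 524.0 ms


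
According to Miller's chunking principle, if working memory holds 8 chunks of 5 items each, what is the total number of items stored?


Total items = chunks * items_per_chunk
= 8 * 5
= 40


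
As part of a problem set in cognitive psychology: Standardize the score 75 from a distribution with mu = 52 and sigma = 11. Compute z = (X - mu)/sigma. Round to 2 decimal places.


z = (X - mu) / sigma
= (75 - 52) / 11
= 23 / 11
= 2.09


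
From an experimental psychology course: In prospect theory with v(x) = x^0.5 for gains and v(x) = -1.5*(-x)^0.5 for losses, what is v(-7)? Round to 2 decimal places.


Since x = -7 < 0, use v(x) = -lambda*(-x)^alpha
(-x) = 7
7^0.5 = 2.6458
v(-7) = -1.5 * 2.6458
= -3.97


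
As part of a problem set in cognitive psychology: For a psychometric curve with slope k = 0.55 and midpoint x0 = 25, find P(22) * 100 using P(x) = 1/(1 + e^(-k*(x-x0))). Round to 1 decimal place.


P(x) = 1/(1 + e^(-0.55*(22 - 25)))
Exponent = -0.55 * -3 = 1.65
e^(1.65) = 5.20698
P = 1/(1 + 5.20698) = 0.161109
Percentage = 16.1


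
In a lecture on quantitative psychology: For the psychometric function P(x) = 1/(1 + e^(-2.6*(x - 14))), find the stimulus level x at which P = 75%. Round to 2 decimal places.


At P = 0.75: 0.75 = 1/(1 + e^(-k*(x-x0)))
Solving: e^(-k*(x-x0)) = 1/3
x = x0 + ln(3)/k
ln(3) = 1.0986
x = 14 + 1.0986/2.6
= 14 + 0.4225
= 14.42


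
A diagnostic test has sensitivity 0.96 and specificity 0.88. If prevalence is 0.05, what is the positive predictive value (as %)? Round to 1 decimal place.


PPV = (sens * prev) / (sens * prev + (1-spec) * (1-prev))
Numerator = 0.96 * 0.05 = 0.048
P(positive and no disease) = (1 - spec) * (1 - prev) = (1 - 0.88) * (1 - 0.05) = 0.114
Denominator = 0.048 + 0.114 = 0.162
PPV = 0.048 / 0.162 = 0.296296
As percentage = 29.6


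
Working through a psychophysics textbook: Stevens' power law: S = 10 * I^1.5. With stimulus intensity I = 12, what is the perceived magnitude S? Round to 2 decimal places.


S = 10 * 12^1.5
12^1.5 = 41.5692
S = 10 * 41.5692
= 415.69


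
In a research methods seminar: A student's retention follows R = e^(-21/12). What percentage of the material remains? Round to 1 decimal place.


R = e^(-t/S)
-t/S = -21/12 = -1.75
R = e^(-1.75) = 0.173774
Percentage = 0.173774 * 100
= 17.4


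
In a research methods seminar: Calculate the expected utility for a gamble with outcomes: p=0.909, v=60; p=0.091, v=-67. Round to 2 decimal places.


EU = sum(p_i * v_i)
0.909 * 60 = 54.54
0.091 * -67 = -6.097
EU = 54.54 + -6.097
= 48.44


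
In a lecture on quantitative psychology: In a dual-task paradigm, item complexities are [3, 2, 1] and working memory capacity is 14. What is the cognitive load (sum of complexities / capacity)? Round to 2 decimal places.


Total complexity = 3 + 2 + 1 = 6
Load = total / capacity = 6 / 14
= 0.43


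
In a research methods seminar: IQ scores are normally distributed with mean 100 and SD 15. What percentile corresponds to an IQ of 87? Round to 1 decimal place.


z = (IQ - mean) / SD
z = (87 - 100) / 15 = -0.8667
Percentile = Phi(-0.8667) * 100
Phi(-0.8667) = 0.193053
= 19.3


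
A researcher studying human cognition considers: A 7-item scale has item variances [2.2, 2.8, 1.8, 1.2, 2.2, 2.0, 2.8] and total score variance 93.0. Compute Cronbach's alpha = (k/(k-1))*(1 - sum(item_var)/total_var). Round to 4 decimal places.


alpha = (k/(k-1)) * (1 - sum(s_i^2)/s_total^2)
sum(item variances) = 15.0
k/(k-1) = 7/6 = 1.166667
1 - 15.0/93.0 = 1 - 0.16129 = 0.83871
alpha = 1.166667 * 0.83871
= 0.9785


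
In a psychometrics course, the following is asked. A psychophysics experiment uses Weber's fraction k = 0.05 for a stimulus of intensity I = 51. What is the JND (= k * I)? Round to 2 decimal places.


JND = k * I
JND = 0.05 * 51
= 2.55


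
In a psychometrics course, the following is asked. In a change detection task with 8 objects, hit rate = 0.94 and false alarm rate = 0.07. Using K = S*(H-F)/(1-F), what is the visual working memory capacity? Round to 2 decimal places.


K = S * (H - F) / (1 - F)
H - F = 0.87
1 - F = 0.93
K = 8 * 0.87 / 0.93
= 7.48


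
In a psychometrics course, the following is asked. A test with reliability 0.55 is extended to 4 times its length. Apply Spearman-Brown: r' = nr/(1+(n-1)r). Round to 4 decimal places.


r_new = n*r / (1 + (n-1)*r)
Numerator = 4 * 0.55 = 2.2
Denominator = 1 + 3 * 0.55 = 2.65
r_new = 2.2 / 2.65
= 0.8302


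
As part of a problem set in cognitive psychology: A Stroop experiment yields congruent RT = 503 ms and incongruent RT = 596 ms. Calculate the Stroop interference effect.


Stroop effect = RT(incongruent) - RT(congruent)
= 596 - 503
= 93 ms


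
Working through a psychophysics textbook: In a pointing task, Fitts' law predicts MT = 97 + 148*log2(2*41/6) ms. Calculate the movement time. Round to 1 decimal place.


MT = 97 + 148 * log2(2*41/6)
2D/W = 13.666667
log2(13.666667) = 3.7726
MT = 97 + 148 * 3.7726
= 655.3 ms


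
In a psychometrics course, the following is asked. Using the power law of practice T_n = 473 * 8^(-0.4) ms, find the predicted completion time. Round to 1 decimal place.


T_n = 473 * 8^(-0.4)
8^(-0.4) = 0.435275
T_n = 473 * 0.435275
= 205.9 ms


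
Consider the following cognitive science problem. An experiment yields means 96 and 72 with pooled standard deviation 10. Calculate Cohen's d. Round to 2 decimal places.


Cohen's d = (M1 - M2) / S_pooled
= (96 - 72) / 10
= 24 / 10
= 2.40


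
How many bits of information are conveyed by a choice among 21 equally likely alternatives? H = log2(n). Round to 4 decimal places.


H = log2(n)
H = log2(21)
= 4.3923


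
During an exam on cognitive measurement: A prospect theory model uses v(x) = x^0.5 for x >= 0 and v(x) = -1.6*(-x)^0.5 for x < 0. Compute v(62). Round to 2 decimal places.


Since x = 62 >= 0, use v(x) = x^0.5
62^0.5 = 7.874
v(62) = 7.87


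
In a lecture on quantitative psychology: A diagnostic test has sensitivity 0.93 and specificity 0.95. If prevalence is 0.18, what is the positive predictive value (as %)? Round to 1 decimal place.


PPV = (sens * prev) / (sens * prev + (1-spec) * (1-prev))
Numerator = 0.93 * 0.18 = 0.1674
P(positive and no disease) = (1 - spec) * (1 - prev) = (1 - 0.95) * (1 - 0.18) = 0.041
Denominator = 0.1674 + 0.041 = 0.2084
PPV = 0.1674 / 0.2084 = 0.803263
As percentage = 80.3


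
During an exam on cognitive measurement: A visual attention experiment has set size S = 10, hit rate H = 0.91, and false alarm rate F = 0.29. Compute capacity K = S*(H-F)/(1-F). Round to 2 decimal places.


K = S * (H - F) / (1 - F)
H - F = 0.62
1 - F = 0.71
K = 10 * 0.62 / 0.71
= 8.73


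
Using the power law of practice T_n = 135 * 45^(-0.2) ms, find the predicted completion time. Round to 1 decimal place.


T_n = 135 * 45^(-0.2)
45^(-0.2) = 0.467044
T_n = 135 * 0.467044
= 63.1 ms


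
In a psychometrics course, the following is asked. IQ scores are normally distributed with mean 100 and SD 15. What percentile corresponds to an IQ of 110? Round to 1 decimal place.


z = (IQ - mean) / SD
z = (110 - 100) / 15 = 0.6667
Percentile = Phi(0.6667) * 100
Phi(0.6667) = 0.747518
= 74.8


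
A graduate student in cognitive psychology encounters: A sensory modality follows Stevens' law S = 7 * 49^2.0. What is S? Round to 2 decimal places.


S = 7 * 49^2.0
49^2.0 = 2401.0
S = 7 * 2401.0
= 16807.00


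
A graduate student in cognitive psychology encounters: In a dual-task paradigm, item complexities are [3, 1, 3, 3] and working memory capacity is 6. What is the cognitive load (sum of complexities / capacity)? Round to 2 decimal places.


Total complexity = 3 + 1 + 3 + 3 = 10
Load = total / capacity = 10 / 6
= 1.67


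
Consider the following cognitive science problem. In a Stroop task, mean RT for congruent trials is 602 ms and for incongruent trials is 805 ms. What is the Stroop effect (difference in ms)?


Stroop effect = RT(incongruent) - RT(congruent)
= 805 - 602
= 203 ms


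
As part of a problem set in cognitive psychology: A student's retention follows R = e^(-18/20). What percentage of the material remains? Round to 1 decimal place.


R = e^(-t/S)
-t/S = -18/20 = -0.9
R = e^(-0.9) = 0.40657
Percentage = 0.40657 * 100
= 40.7


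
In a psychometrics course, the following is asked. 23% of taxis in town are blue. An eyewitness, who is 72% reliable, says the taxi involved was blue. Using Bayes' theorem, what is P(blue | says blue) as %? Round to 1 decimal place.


P(blue | says blue) = P(says blue | blue)*P(blue) / [P(says blue | blue)*P(blue) + P(says blue | not blue)*P(not blue)]
Numerator = 0.72 * 0.23 = 0.1656
False identification = 0.28 * 0.77 = 0.2156
P = 0.1656 / (0.1656 + 0.2156)
= 0.1656 / 0.3812
As percentage = 43.4


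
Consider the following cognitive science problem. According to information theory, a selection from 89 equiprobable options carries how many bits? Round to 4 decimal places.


H = log2(n)
H = log2(89)
= 6.4757


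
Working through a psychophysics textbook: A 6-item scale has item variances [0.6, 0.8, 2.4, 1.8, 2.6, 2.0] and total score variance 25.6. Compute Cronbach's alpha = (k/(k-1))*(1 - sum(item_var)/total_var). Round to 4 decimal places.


alpha = (k/(k-1)) * (1 - sum(s_i^2)/s_total^2)
sum(item variances) = 10.2
k/(k-1) = 6/5 = 1.2
1 - 10.2/25.6 = 1 - 0.398437 = 0.601563
alpha = 1.2 * 0.601563
= 0.7219


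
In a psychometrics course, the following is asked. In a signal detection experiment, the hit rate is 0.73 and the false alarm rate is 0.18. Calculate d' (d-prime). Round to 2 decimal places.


d' = z(HR) - z(FAR)
z(0.73) = 0.6128
z(0.18) = -0.9154
d' = 0.6128 - -0.9154
= 1.53


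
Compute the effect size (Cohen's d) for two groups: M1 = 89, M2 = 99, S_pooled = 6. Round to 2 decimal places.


Cohen's d = (M1 - M2) / S_pooled
= (89 - 99) / 6
= -10 / 6
= -1.67


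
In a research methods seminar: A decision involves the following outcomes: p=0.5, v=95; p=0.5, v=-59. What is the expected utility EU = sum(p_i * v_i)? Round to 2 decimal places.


EU = sum(p_i * v_i)
0.5 * 95 = 47.5
0.5 * -59 = -29.5
EU = 47.5 + -29.5
= 18.00


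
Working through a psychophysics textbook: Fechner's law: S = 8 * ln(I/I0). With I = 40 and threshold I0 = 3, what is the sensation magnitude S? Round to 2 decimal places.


S = 8 * ln(40/3)
I/I0 = 13.333333
ln(13.333333) = 2.5903
S = 8 * 2.5903
= 20.72


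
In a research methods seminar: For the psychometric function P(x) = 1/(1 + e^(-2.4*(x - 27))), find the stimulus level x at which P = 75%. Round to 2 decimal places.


At P = 0.75: 0.75 = 1/(1 + e^(-k*(x-x0)))
Solving: e^(-k*(x-x0)) = 1/3
x = x0 + ln(3)/k
ln(3) = 1.0986
x = 27 + 1.0986/2.4
= 27 + 0.4578
= 27.46


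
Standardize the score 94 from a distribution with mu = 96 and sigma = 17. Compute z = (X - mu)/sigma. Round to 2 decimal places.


z = (X - mu) / sigma
= (94 - 96) / 17
= -2 / 17
= -0.12


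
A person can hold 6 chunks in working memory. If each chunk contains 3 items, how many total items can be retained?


Total items = chunks * items_per_chunk
= 6 * 3
= 18


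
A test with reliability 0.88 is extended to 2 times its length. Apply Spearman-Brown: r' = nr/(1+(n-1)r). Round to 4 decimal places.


r_new = n*r / (1 + (n-1)*r)
Numerator = 2 * 0.88 = 1.76
Denominator = 1 + 1 * 0.88 = 1.88
r_new = 1.76 / 1.88
= 0.9362


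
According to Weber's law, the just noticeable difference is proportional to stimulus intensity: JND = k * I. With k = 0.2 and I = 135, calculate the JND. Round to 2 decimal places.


JND = k * I
JND = 0.2 * 135
= 27.00


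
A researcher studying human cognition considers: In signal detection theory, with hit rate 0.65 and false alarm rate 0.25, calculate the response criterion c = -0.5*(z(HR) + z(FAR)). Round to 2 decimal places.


c = -0.5 * (z(HR) + z(FAR))
z(0.65) = 0.3853
z(0.25) = -0.6745
c = -0.5 * (0.3853 + -0.6745)
= -0.5 * -0.2892
= 0.14


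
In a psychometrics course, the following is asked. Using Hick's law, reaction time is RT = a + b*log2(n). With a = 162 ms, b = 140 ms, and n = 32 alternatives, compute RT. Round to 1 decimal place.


RT = 162 + 140 * log2(32)
log2(32) = 5.0
RT = 162 + 140 * 5.0
= 162 + 700.0
= 862.0 ms


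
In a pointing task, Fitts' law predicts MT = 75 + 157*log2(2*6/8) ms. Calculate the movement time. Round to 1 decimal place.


MT = 75 + 157 * log2(2*6/8)
2D/W = 1.5
log2(1.5) = 0.585
MT = 75 + 157 * 0.585
= 166.8 ms


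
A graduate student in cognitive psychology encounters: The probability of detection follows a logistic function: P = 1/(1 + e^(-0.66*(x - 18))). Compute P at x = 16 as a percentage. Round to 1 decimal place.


P(x) = 1/(1 + e^(-0.66*(16 - 18)))
Exponent = -0.66 * -2 = 1.32
e^(1.32) = 3.743421
P = 1/(1 + 3.743421) = 0.210818
Percentage = 21.1


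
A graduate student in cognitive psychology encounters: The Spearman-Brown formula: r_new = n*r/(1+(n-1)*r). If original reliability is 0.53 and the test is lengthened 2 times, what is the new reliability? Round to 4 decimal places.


r_new = n*r / (1 + (n-1)*r)
Numerator = 2 * 0.53 = 1.06
Denominator = 1 + 1 * 0.53 = 1.53
r_new = 1.06 / 1.53
= 0.6928


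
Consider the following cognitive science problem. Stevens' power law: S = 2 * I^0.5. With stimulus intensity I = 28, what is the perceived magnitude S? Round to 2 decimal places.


S = 2 * 28^0.5
28^0.5 = 5.2915
S = 2 * 5.2915
= 10.58


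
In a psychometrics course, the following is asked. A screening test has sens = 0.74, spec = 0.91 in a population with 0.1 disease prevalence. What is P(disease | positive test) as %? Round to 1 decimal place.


PPV = (sens * prev) / (sens * prev + (1-spec) * (1-prev))
Numerator = 0.74 * 0.1 = 0.074
P(positive and no disease) = (1 - spec) * (1 - prev) = (1 - 0.91) * (1 - 0.1) = 0.081
Denominator = 0.074 + 0.081 = 0.155
PPV = 0.074 / 0.155 = 0.477419
As percentage = 47.7


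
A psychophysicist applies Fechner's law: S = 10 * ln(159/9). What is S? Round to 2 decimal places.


S = 10 * ln(159/9)
I/I0 = 17.666667
ln(17.666667) = 2.8717
S = 10 * 2.8717
= 28.72


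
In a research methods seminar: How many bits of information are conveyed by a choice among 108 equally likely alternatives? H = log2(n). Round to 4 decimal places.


H = log2(n)
H = log2(108)
= 6.7549


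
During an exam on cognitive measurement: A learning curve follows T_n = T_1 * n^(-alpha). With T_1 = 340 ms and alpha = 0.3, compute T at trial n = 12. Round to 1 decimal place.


T_n = 340 * 12^(-0.3)
12^(-0.3) = 0.47451
T_n = 340 * 0.47451
= 161.3 ms


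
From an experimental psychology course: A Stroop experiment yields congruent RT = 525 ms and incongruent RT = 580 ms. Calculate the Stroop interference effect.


Stroop effect = RT(incongruent) - RT(congruent)
= 580 - 525
= 55 ms


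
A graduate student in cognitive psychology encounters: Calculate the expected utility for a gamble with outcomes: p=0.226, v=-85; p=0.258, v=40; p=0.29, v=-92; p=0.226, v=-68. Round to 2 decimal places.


EU = sum(p_i * v_i)
0.226 * -85 = -19.21
0.258 * 40 = 10.32
0.29 * -92 = -26.68
0.226 * -68 = -15.368
EU = -19.21 + 10.32 + -26.68 + -15.368
= -50.94


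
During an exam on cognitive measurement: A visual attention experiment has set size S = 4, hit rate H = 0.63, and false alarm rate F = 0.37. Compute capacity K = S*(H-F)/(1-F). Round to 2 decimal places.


K = S * (H - F) / (1 - F)
H - F = 0.26
1 - F = 0.63
K = 4 * 0.26 / 0.63
= 1.65


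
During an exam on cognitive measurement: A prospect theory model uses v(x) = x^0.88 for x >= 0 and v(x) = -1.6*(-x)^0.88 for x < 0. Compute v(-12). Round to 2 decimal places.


Since x = -12 < 0, use v(x) = -lambda*(-x)^alpha
(-x) = 12
12^0.88 = 8.9059
v(-12) = -1.6 * 8.9059
= -14.25


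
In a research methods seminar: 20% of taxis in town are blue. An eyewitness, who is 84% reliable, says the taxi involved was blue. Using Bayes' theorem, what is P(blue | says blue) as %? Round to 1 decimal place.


P(blue | says blue) = P(says blue | blue)*P(blue) / [P(says blue | blue)*P(blue) + P(says blue | not blue)*P(not blue)]
Numerator = 0.84 * 0.2 = 0.168
False identification = 0.16 * 0.8 = 0.128
P = 0.168 / (0.168 + 0.128)
= 0.168 / 0.296
As percentage = 56.8


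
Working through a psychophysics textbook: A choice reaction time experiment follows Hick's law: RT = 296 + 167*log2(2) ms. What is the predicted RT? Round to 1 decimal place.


RT = 296 + 167 * log2(2)
log2(2) = 1.0
RT = 296 + 167 * 1.0
= 296 + 167.0
= 463.0 ms


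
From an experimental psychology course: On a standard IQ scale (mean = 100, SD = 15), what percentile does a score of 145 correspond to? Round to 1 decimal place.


z = (IQ - mean) / SD
z = (145 - 100) / 15 = 3.0
Percentile = Phi(3.0) * 100
Phi(3.0) = 0.99865
= 99.9


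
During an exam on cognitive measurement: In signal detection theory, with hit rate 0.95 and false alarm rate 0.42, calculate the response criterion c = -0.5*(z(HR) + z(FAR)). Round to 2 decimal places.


c = -0.5 * (z(HR) + z(FAR))
z(0.95) = 1.6449
z(0.42) = -0.2019
c = -0.5 * (1.6449 + -0.2019)
= -0.5 * 1.443
= -0.72


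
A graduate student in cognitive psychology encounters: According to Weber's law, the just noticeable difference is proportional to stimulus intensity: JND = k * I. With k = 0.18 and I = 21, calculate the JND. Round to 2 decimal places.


JND = k * I
JND = 0.18 * 21
= 3.78


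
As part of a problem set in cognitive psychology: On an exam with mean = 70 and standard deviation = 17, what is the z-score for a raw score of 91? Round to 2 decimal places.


z = (X - mu) / sigma
= (91 - 70) / 17
= 21 / 17
= 1.24


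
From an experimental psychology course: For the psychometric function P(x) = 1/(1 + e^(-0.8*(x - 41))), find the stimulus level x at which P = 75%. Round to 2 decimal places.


At P = 0.75: 0.75 = 1/(1 + e^(-k*(x-x0)))
Solving: e^(-k*(x-x0)) = 1/3
x = x0 + ln(3)/k
ln(3) = 1.0986
x = 41 + 1.0986/0.8
= 41 + 1.3732
= 42.37


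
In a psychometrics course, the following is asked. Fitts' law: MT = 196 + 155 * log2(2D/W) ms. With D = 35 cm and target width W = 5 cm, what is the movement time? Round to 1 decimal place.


MT = 196 + 155 * log2(2*35/5)
2D/W = 14.0
log2(14.0) = 3.8074
MT = 196 + 155 * 3.8074
= 786.1 ms


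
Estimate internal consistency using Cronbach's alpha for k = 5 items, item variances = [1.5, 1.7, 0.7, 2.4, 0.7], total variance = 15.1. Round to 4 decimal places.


alpha = (k/(k-1)) * (1 - sum(s_i^2)/s_total^2)
sum(item variances) = 7.0
k/(k-1) = 5/4 = 1.25
1 - 7.0/15.1 = 1 - 0.463576 = 0.536424
alpha = 1.25 * 0.536424
= 0.6705


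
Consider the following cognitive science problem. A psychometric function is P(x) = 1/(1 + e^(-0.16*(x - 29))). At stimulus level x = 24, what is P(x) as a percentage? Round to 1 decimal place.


P(x) = 1/(1 + e^(-0.16*(24 - 29)))
Exponent = -0.16 * -5 = 0.8
e^(0.8) = 2.225541
P = 1/(1 + 2.225541) = 0.310026
Percentage = 31.0


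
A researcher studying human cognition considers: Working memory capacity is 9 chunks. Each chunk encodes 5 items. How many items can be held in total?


Total items = chunks * items_per_chunk
= 9 * 5
= 45


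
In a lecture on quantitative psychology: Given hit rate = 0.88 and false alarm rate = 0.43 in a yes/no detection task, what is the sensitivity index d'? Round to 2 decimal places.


d' = z(HR) - z(FAR)
z(0.88) = 1.175
z(0.43) = -0.1764
d' = 1.175 - -0.1764
= 1.35


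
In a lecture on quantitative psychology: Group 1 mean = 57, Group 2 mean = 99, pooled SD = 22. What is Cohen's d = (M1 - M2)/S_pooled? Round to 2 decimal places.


Cohen's d = (M1 - M2) / S_pooled
= (57 - 99) / 22
= -42 / 22
= -1.91


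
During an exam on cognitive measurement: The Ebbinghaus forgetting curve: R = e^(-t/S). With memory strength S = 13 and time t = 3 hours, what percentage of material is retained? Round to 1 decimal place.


R = e^(-t/S)
-t/S = -3/13 = -0.230769
R = e^(-0.230769) = 0.793923
Percentage = 0.793923 * 100
= 79.4
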